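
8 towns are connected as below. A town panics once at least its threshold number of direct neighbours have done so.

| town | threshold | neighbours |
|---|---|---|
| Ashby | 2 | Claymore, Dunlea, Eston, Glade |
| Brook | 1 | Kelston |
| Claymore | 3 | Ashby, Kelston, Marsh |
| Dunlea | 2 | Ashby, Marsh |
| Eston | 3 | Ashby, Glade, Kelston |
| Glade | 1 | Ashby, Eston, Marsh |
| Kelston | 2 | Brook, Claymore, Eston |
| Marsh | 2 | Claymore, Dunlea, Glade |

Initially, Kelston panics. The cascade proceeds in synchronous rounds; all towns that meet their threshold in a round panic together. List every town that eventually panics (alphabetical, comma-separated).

Round 1 — Kelston panics (initial).
Round 2 — checking thresholds:
  Brook: 1 of 1 neighbours ≥ 1, panics.
  Claymore: 1 of 3 neighbours < 3, holds.
  Eston: 1 of 3 neighbours < 3, holds.
Round 3 — no new panics; cascade stops.

Brook, Kelston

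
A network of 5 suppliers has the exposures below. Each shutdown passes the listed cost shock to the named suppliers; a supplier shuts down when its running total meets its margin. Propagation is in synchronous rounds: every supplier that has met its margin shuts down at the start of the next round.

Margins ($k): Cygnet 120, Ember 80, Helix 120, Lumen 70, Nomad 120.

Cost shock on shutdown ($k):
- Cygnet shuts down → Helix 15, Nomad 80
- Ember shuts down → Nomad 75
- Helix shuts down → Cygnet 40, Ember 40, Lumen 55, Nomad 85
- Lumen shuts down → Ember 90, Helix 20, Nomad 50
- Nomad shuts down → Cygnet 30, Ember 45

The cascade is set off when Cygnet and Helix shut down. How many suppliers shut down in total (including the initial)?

Round 1 — Cygnet, Helix shut down (initial).
  Ember: +40 → 40 < 80
  Lumen: +55 → 55 < 70
  Nomad: +80+85 → 165 ≥ 120
Round 2 — Nomad shuts down.
  Ember: +45 → 85 ≥ 80
Round 3 — Ember shuts down.
No further shutdowns.

4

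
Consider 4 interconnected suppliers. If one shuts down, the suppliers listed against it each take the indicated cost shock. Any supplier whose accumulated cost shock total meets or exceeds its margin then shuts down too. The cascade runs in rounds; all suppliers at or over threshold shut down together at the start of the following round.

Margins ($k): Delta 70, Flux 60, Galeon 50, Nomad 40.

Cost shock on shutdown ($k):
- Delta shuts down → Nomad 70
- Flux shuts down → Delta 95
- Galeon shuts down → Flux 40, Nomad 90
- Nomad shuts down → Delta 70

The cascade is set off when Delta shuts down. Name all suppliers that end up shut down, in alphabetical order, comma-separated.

Delta, Nomad

Round 1 — Delta shuts down (initial).
  Nomad: +70 → 70 ≥ 40
Round 2 — Nomad shuts down.
No further shutdowns.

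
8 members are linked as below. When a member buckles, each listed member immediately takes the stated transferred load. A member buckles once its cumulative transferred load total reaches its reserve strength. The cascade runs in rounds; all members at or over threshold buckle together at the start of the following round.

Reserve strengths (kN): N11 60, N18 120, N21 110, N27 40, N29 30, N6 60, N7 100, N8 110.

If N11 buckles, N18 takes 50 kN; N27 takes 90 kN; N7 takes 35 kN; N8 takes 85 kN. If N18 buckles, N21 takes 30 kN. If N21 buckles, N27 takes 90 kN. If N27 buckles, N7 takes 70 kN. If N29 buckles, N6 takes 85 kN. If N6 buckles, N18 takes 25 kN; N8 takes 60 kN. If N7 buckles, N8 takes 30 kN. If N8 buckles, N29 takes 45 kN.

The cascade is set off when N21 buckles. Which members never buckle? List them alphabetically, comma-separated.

Round 1 — N21 buckles (initial).
  N27: +90 → 90 ≥ 40
Round 2 — N27 buckles.
  N7: +70 → 70 < 100
No further bucklings.

N11, N18, N29, N6, N7, N8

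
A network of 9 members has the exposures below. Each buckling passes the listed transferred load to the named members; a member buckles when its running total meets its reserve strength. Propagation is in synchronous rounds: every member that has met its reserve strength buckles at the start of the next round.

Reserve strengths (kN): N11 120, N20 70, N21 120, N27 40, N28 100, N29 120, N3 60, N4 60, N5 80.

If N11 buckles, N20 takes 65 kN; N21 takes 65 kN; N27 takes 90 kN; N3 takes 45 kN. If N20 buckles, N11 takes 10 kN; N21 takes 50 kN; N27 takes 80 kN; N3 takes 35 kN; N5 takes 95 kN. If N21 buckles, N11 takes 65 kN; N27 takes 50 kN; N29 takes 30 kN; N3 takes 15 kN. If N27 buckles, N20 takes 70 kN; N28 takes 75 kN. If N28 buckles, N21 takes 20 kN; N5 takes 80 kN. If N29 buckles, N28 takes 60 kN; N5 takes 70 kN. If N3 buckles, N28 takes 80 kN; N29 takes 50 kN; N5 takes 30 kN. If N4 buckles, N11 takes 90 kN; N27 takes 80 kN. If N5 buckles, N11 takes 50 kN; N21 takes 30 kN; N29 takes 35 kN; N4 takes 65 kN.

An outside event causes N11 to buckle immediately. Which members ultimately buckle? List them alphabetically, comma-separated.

N11, N20, N21, N27, N28, N3, N4, N5

Round 1 — N11 buckles (initial).
  N20: +65 → 65 < 70
  N21: +65 → 65 < 120
  N27: +90 → 90 ≥ 40
  N3: +45 → 45 < 60
Round 2 — N27 buckles.
  N20: +70 → 135 ≥ 70
  N28: +75 → 75 < 100
Round 3 — N20 buckles.
  N21: +50 → 115 < 120
  N3: +35 → 80 ≥ 60
  N5: +95 → 95 ≥ 80
Round 4 — N3, N5 buckle.
  N21: +30 → 145 ≥ 120
  N28: +80 → 155 ≥ 100
  N29: +50+35 → 85 < 120
  N4: +65 → 65 ≥ 60
Round 5 — N21, N28, N4 buckle.
  N29: +30 → 115 < 120
No further bucklings.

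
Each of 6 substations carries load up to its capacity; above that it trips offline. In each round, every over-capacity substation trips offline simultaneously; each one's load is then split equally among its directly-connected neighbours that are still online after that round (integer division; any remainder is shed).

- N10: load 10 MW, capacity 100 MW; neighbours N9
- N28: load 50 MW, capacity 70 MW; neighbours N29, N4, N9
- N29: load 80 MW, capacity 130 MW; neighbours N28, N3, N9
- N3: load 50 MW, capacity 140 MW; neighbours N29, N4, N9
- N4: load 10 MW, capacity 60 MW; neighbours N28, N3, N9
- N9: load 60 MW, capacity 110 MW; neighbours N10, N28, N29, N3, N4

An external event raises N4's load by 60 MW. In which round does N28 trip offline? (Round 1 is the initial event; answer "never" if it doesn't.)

Round 1 — N4 at 70 > 60. N4 trips offline.
  N4 sheds 70 MW to N28, N3, N9: 23 each (1 lost).
    N28: 50+23 = 73 > 70
    N3: 50+23 = 73 ≤ 140
    N9: 60+23 = 83 ≤ 110
Round 2 — N28 trips offline.
  N28 sheds 73 MW to N29, N9: 36 each (1 lost).
    N29: 80+36 = 116 ≤ 130
    N9: 83+36 = 119 > 110
Round 3 — N9 trips offline.
  N9 sheds 119 MW to N10, N29, N3: 39 each (2 lost).
    N10: 10+39 = 49 ≤ 100
    N29: 116+39 = 155 > 130
    N3: 73+39 = 112 ≤ 140
Round 4 — N29 trips offline.
  N29 sheds 155 MW to N3: 155 each.
    N3: 112+155 = 267 > 140
Round 5 — N3 trips offline.
  N3 sheds 267 MW: no online neighbours, lost.
No further trips.

2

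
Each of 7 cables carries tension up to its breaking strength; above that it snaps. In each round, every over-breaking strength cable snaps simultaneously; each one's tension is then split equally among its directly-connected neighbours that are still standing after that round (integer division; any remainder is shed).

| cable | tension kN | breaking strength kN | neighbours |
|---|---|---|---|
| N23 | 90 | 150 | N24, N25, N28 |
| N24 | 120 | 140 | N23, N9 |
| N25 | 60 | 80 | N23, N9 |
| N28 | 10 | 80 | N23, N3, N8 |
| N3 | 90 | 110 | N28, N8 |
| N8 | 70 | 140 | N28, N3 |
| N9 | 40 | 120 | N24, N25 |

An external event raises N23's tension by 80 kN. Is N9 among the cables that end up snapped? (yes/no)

Round 1 — N23 at 170 > 150. N23 snaps.
  N23 sheds 170 kN to N24, N25, N28: 56 each (2 lost).
    N24: 120+56 = 176 > 140
    N25: 60+56 = 116 > 80
    N28: 10+56 = 66 ≤ 80
Round 2 — N24, N25 snap.
  N24 sheds 176 kN to N9: 176 each.
    N9: 40+176 = 216 > 120
  N25 sheds 116 kN to N9: 116 each.
    N9: 216+116 = 332 > 120
Round 3 — N9 snaps.
  N9 sheds 332 kN: no online neighbours, lost.
No further breaks.

yes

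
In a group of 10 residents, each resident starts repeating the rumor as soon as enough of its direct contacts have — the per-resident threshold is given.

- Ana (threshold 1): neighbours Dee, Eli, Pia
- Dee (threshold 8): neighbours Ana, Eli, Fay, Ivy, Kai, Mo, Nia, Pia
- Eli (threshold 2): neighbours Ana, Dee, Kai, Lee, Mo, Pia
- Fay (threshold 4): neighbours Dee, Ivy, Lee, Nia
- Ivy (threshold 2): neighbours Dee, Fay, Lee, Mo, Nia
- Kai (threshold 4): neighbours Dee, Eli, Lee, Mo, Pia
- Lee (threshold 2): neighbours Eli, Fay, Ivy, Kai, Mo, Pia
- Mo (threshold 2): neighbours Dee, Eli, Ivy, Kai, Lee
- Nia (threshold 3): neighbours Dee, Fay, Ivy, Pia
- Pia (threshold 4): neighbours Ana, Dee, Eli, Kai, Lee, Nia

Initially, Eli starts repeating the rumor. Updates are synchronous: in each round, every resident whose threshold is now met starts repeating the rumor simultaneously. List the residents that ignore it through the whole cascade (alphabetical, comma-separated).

Dee, Fay, Ivy, Kai, Lee, Mo, Nia, Pia

Round 1 — Eli starts repeating the rumor (initial).
Round 2 — checking thresholds:
  Ana: 1 of 3 neighbours ≥ 1, starts repeating the rumor.
  Dee: 1 of 8 neighbours < 8, holds.
  Kai: 1 of 5 neighbours < 4, holds.
  Lee: 1 of 6 neighbours < 2, holds.
  Mo: 1 of 5 neighbours < 2, holds.
  Pia: 1 of 6 neighbours < 4, holds.
Round 3 — no new spreads; cascade stops.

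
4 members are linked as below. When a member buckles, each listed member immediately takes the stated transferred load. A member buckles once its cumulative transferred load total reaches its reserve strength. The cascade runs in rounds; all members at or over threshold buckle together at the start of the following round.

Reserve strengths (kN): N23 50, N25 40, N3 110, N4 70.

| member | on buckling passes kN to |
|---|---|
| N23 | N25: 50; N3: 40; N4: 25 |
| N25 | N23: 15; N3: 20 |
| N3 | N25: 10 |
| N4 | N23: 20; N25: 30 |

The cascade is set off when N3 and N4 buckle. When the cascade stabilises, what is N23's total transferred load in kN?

Round 1 — N3, N4 buckle (initial).
  N23: +20 → 20 < 50
  N25: +10+30 → 40 ≥ 40
Round 2 — N25 buckles.
  N23: +15 → 35 < 50
No further bucklings.

35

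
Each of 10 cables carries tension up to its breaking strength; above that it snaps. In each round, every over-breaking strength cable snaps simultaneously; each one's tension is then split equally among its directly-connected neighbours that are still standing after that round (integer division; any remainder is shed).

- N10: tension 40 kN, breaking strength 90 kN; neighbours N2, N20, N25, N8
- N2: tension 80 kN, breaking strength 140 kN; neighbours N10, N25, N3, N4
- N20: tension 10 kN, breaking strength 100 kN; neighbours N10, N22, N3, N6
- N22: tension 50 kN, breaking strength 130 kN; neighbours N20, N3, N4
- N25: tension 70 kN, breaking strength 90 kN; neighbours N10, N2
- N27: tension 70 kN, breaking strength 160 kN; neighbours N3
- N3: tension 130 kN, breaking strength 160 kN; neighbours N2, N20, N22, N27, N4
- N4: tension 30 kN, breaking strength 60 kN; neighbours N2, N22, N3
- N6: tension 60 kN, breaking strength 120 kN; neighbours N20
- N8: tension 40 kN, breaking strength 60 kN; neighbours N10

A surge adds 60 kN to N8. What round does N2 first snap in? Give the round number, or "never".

4

Round 1 — N8 at 100 > 60. N8 snaps.
  N8 sheds 100 kN to N10: 100 each.
    N10: 40+100 = 140 > 90
Round 2 — N10 snaps.
  N10 sheds 140 kN to N2, N20, N25: 46 each (2 lost).
    N2: 80+46 = 126 ≤ 140
    N20: 10+46 = 56 ≤ 100
    N25: 70+46 = 116 > 90
Round 3 — N25 snaps.
  N25 sheds 116 kN to N2: 116 each.
    N2: 126+116 = 242 > 140
Round 4 — N2 snaps.
  N2 sheds 242 kN to N3, N4: 121 each.
    N3: 130+121 = 251 > 160
    N4: 30+121 = 151 > 60
Round 5 — N3, N4 snap.
  N3 sheds 251 kN to N20, N22, N27: 83 each (2 lost).
    N20: 56+83 = 139 > 100
    N22: 50+83 = 133 > 130
    N27: 70+83 = 153 ≤ 160
  N4 sheds 151 kN to N22: 151 each.
    N22: 133+151 = 284 > 130
Round 6 — N20, N22 snap.
  N20 sheds 139 kN to N6: 139 each.
    N6: 60+139 = 199 > 120
  N22 sheds 284 kN: no online neighbours, lost.
Round 7 — N6 snaps.
  N6 sheds 199 kN: no online neighbours, lost.
No further breaks.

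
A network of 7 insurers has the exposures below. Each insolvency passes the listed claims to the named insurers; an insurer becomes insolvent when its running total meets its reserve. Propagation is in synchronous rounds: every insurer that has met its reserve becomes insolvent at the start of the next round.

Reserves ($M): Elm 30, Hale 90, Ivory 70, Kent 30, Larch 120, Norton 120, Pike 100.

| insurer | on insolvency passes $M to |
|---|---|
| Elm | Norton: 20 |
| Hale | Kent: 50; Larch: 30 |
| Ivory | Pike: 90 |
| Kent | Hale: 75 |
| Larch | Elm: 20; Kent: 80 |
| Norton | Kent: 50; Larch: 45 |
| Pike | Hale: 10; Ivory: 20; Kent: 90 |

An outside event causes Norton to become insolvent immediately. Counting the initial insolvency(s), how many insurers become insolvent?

2

Round 1 — Norton becomes insolvent (initial).
  Kent: +50 → 50 ≥ 30
  Larch: +45 → 45 < 120
Round 2 — Kent becomes insolvent.
  Hale: +75 → 75 < 90
No further insolvencies.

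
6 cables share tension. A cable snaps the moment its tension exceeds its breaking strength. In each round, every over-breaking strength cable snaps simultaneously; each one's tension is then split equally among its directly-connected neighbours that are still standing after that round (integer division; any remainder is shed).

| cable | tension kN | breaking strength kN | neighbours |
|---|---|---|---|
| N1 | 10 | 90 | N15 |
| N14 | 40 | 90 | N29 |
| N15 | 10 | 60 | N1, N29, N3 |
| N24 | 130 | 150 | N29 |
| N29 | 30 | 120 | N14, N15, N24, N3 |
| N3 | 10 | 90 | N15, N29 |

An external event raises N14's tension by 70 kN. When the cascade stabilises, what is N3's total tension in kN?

56

Round 1 — N14 at 110 > 90. N14 snaps.
  N14 sheds 110 kN to N29: 110 each.
    N29: 30+110 = 140 > 120
Round 2 — N29 snaps.
  N29 sheds 140 kN to N15, N24, N3: 46 each (2 lost).
    N15: 10+46 = 56 ≤ 60
    N24: 130+46 = 176 > 150
    N3: 10+46 = 56 ≤ 90
Round 3 — N24 snaps.
  N24 sheds 176 kN: no online neighbours, lost.
No further breaks.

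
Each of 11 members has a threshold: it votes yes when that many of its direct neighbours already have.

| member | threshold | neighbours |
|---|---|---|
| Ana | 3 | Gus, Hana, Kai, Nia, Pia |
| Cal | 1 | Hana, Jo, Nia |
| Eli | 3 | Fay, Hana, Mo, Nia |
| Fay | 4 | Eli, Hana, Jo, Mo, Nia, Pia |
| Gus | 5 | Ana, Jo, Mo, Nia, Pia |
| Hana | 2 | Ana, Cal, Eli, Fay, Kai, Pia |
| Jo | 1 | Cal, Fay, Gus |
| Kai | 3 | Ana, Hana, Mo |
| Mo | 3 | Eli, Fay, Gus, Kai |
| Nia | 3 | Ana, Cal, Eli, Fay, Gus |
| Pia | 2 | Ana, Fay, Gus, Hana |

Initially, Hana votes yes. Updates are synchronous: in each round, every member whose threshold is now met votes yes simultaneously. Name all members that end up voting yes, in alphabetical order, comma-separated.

Cal, Hana, Jo

Round 1 — Hana votes yes (initial).
Round 2 — checking thresholds:
  Ana: 1 of 5 neighbours < 3, below threshold.
  Cal: 1 of 3 neighbours ≥ 1, votes yes.
  Eli: 1 of 4 neighbours < 3, below threshold.
  Fay: 1 of 6 neighbours < 4, below threshold.
  Kai: 1 of 3 neighbours < 3, below threshold.
  Pia: 1 of 4 neighbours < 2, below threshold.
Round 3 — checking thresholds:
  Ana: 1 of 5 neighbours < 3, below threshold.
  Eli: 1 of 4 neighbours < 3, below threshold.
  Fay: 1 of 6 neighbours < 4, below threshold.
  Jo: 1 of 3 neighbours ≥ 1, votes yes.
  Kai: 1 of 3 neighbours < 3, below threshold.
  Nia: 1 of 5 neighbours < 3, below threshold.
  Pia: 1 of 4 neighbours < 2, below threshold.
Round 4 — no new yes votes; cascade stops.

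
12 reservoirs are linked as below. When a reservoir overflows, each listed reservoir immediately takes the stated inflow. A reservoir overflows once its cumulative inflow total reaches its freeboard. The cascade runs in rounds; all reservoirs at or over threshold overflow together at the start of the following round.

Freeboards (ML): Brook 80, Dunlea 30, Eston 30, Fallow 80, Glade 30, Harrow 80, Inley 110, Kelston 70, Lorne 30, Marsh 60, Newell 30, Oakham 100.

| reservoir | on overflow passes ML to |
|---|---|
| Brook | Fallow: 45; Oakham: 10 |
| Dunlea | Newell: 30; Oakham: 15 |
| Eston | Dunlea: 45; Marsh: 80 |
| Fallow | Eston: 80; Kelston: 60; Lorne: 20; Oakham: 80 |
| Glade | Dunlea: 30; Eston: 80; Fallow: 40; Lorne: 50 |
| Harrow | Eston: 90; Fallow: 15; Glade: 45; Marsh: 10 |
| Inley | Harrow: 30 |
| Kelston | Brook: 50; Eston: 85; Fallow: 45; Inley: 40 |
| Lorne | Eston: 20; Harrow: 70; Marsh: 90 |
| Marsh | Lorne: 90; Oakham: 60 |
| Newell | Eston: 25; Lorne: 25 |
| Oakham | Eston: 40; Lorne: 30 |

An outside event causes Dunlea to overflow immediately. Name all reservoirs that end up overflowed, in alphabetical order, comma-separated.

Round 1 — Dunlea overflows (initial).
  Newell: +30 → 30 ≥ 30
  Oakham: +15 → 15 < 100
Round 2 — Newell overflows.
  Eston: +25 → 25 < 30
  Lorne: +25 → 25 < 30
No further overflows.

Dunlea, Newell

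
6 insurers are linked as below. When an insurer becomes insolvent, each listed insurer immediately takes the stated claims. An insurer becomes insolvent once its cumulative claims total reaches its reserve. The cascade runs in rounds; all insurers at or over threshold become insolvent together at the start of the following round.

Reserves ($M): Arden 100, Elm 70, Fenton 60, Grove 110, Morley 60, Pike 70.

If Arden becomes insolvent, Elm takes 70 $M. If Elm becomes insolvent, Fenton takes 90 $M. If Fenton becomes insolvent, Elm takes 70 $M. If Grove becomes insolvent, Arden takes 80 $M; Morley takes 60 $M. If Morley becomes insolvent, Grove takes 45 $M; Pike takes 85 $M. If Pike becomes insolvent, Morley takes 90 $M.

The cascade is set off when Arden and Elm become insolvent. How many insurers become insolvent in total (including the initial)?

Round 1 — Arden, Elm become insolvent (initial).
  Fenton: +90 → 90 ≥ 60
Round 2 — Fenton becomes insolvent.
No further insolvencies.

3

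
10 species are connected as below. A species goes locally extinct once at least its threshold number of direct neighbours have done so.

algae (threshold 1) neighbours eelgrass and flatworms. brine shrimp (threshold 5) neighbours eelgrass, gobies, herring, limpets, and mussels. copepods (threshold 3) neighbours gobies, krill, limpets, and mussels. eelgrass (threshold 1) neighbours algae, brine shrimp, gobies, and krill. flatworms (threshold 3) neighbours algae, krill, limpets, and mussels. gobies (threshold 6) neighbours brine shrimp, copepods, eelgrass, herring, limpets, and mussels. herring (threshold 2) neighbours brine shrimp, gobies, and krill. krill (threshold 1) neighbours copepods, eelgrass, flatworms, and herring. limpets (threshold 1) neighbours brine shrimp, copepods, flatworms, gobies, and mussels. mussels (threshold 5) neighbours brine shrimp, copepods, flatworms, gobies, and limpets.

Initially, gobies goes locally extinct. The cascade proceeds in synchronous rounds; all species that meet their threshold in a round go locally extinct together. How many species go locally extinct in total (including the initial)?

Round 1 — gobies goes locally extinct (initial).
Round 2 — checking thresholds:
  brine shrimp: 1 of 5 neighbours < 5, holds.
  copepods: 1 of 4 neighbours < 3, holds.
  eelgrass: 1 of 4 neighbours ≥ 1, goes locally extinct.
  herring: 1 of 3 neighbours < 2, holds.
  limpets: 1 of 5 neighbours ≥ 1, goes locally extinct.
  mussels: 1 of 5 neighbours < 5, holds.
Round 3 — checking thresholds:
  algae: 1 of 2 neighbours ≥ 1, goes locally extinct.
  brine shrimp: 3 of 5 neighbours < 5, holds.
  copepods: 2 of 4 neighbours < 3, holds.
  flatworms: 1 of 4 neighbours < 3, holds.
  herring: 1 of 3 neighbours < 2, holds.
  krill: 1 of 4 neighbours ≥ 1, goes locally extinct.
  mussels: 2 of 5 neighbours < 5, holds.
Round 4 — checking thresholds:
  brine shrimp: 3 of 5 neighbours < 5, holds.
  copepods: 3 of 4 neighbours ≥ 3, goes locally extinct.
  flatworms: 3 of 4 neighbours ≥ 3, goes locally extinct.
  herring: 2 of 3 neighbours ≥ 2, goes locally extinct.
  mussels: 2 of 5 neighbours < 5, holds.
Round 5 — no new extinctions; cascade stops.

8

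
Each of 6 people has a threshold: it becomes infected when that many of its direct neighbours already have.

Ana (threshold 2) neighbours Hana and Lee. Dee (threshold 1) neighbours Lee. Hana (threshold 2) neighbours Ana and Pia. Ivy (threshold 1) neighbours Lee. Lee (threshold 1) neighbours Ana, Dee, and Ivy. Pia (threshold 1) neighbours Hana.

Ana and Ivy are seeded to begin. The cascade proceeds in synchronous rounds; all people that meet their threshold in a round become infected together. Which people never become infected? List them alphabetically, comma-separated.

Hana, Pia

Round 1 — Ana, Ivy become infected (initial).
Round 2 — checking thresholds:
  Hana: 1 of 2 neighbours < 2, holds.
  Lee: 2 of 3 neighbours ≥ 1, becomes infected.
Round 3 — checking thresholds:
  Dee: 1 of 1 neighbours ≥ 1, becomes infected.
  Hana: 1 of 2 neighbours < 2, holds.
Round 4 — no new infections; cascade stops.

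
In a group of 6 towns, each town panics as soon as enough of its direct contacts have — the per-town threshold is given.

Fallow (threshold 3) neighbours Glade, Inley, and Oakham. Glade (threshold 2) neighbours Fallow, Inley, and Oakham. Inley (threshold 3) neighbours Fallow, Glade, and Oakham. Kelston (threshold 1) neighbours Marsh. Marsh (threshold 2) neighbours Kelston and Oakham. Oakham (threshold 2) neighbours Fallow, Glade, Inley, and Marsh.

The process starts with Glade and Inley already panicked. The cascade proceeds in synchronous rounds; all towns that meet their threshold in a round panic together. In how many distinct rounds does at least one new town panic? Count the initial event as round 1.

3

Round 1 — Glade, Inley panic (initial).
Round 2 — checking thresholds:
  Fallow: 2 of 3 neighbours < 3, holds.
  Oakham: 2 of 4 neighbours ≥ 2, panics.
Round 3 — checking thresholds:
  Fallow: 3 of 3 neighbours ≥ 3, panics.
  Marsh: 1 of 2 neighbours < 2, holds.
Round 4 — no new panics; cascade stops.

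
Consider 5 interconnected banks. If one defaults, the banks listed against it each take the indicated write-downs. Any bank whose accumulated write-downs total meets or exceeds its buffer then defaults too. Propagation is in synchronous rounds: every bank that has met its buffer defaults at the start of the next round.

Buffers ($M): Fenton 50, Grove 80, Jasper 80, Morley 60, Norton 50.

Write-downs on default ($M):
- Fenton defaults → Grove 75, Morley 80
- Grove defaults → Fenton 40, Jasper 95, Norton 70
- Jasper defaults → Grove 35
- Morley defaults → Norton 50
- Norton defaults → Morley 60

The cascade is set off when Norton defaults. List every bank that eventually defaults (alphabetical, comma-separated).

Morley, Norton

Round 1 — Norton defaults (initial).
  Morley: +60 → 60 ≥ 60
Round 2 — Morley defaults.
No further defaults.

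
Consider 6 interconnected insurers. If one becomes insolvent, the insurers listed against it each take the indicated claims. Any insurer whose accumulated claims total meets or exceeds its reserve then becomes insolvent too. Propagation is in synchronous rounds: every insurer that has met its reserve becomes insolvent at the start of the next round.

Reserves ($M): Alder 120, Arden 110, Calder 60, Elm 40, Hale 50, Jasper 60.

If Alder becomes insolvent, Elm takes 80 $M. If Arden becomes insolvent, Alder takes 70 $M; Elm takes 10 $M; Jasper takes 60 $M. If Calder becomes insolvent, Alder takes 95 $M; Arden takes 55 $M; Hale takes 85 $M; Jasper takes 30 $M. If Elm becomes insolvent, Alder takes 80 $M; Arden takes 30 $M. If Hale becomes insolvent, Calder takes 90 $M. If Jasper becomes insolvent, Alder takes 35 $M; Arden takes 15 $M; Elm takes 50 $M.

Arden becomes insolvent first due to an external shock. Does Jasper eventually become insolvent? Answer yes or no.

Round 1 — Arden becomes insolvent (initial).
  Alder: +70 → 70 < 120
  Elm: +10 → 10 < 40
  Jasper: +60 → 60 ≥ 60
Round 2 — Jasper becomes insolvent.
  Alder: +35 → 105 < 120
  Elm: +50 → 60 ≥ 40
Round 3 — Elm becomes insolvent.
  Alder: +80 → 185 ≥ 120
Round 4 — Alder becomes insolvent.
No further insolvencies.

yes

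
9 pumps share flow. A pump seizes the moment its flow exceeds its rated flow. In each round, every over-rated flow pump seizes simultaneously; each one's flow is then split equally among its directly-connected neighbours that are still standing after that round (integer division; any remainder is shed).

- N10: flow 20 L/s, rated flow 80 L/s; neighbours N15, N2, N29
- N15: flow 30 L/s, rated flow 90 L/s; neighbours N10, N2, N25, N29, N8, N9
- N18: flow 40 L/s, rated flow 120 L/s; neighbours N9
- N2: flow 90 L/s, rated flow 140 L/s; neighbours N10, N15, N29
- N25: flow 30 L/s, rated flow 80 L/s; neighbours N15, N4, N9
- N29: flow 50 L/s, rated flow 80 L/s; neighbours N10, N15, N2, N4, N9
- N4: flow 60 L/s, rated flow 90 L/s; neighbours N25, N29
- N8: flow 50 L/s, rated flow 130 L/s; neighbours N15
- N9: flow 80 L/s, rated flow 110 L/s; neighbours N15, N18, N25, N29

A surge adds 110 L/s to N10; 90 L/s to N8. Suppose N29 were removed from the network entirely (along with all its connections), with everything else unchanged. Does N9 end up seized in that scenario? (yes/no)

With N29 removed:
Round 1 — N10 at 130 > 80; N8 at 140 > 130. N10, N8 seize.
  N10 sheds 130 L/s to N15, N2: 65 each.
    N15: 30+65 = 95 > 90
    N2: 90+65 = 155 > 140
  N8 sheds 140 L/s to N15: 140 each.
    N15: 95+140 = 235 > 90
Round 2 — N15, N2 seize.
  N15 sheds 235 L/s to N25, N9: 117 each (1 lost).
    N25: 30+117 = 147 > 80
    N9: 80+117 = 197 > 110
  N2 sheds 155 L/s: no online neighbours, lost.
Round 3 — N25, N9 seize.
  N25 sheds 147 L/s to N4: 147 each.
    N4: 60+147 = 207 > 90
  N9 sheds 197 L/s to N18: 197 each.
    N18: 40+197 = 237 > 120
Round 4 — N18, N4 seize.
  N18 sheds 237 L/s: no online neighbours, lost.
  N4 sheds 207 L/s: no online neighbours, lost.
No further seizures.

yes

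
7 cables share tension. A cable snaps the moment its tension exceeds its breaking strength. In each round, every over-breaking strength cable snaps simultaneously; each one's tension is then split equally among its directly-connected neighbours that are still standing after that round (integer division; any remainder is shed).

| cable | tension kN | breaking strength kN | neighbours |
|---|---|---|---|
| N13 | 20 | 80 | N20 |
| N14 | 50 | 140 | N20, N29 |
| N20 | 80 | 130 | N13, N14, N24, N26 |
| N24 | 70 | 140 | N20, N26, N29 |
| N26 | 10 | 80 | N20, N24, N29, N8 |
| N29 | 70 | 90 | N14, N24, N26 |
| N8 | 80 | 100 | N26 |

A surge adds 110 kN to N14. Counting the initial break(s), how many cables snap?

6

Round 1 — N14 at 160 > 140. N14 snaps.
  N14 sheds 160 kN to N20, N29: 80 each.
    N20: 80+80 = 160 > 130
    N29: 70+80 = 150 > 90
Round 2 — N20, N29 snap.
  N20 sheds 160 kN to N13, N24, N26: 53 each (1 lost).
    N13: 20+53 = 73 ≤ 80
    N24: 70+53 = 123 ≤ 140
    N26: 10+53 = 63 ≤ 80
  N29 sheds 150 kN to N24, N26: 75 each.
    N24: 123+75 = 198 > 140
    N26: 63+75 = 138 > 80
Round 3 — N24, N26 snap.
  N24 sheds 198 kN: no online neighbours, lost.
  N26 sheds 138 kN to N8: 138 each.
    N8: 80+138 = 218 > 100
Round 4 — N8 snaps.
  N8 sheds 218 kN: no online neighbours, lost.
No further breaks.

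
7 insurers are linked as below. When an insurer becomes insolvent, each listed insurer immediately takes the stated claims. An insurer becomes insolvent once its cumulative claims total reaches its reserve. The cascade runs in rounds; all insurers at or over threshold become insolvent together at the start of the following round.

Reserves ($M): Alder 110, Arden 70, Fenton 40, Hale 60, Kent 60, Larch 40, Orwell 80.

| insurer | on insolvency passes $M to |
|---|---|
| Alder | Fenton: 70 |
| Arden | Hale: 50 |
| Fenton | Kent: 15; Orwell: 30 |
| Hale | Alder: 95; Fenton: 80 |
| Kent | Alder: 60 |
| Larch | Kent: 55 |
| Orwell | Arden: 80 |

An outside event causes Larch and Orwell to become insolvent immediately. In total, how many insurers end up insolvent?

Round 1 — Larch, Orwell become insolvent (initial).
  Arden: +80 → 80 ≥ 70
  Kent: +55 → 55 < 60
Round 2 — Arden becomes insolvent.
  Hale: +50 → 50 < 60
No further insolvencies.

3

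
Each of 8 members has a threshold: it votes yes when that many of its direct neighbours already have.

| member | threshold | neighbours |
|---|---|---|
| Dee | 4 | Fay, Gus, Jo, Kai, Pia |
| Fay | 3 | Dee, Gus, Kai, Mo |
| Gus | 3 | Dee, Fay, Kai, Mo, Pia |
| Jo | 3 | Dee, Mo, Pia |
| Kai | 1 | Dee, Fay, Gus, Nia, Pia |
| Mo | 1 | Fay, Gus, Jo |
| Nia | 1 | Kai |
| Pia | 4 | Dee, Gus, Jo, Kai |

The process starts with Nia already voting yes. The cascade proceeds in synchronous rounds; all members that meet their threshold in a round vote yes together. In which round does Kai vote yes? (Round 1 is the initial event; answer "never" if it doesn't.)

Round 1 — Nia votes yes (initial).
Round 2 — checking thresholds:
  Kai: 1 of 5 neighbours ≥ 1, votes yes.
Round 3 — no new yes votes; cascade stops.

2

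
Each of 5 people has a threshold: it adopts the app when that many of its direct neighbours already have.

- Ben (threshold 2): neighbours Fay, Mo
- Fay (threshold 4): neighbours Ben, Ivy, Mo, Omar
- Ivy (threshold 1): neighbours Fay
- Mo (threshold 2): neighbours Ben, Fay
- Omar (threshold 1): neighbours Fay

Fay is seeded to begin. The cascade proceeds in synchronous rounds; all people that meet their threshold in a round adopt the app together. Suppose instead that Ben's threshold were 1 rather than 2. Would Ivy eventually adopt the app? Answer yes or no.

yes

With Ben's threshold at 1:
Round 1 — Fay adopts the app (initial).
Round 2 — checking thresholds:
  Ben: 1 of 2 neighbours ≥ 1, adopts the app.
  Ivy: 1 of 1 neighbours ≥ 1, adopts the app.
  Mo: 1 of 2 neighbours < 2, holds.
  Omar: 1 of 1 neighbours ≥ 1, adopts the app.
Round 3 — checking thresholds:
  Mo: 2 of 2 neighbours ≥ 2, adopts the app.
Round 4 — no new adoptions; cascade stops.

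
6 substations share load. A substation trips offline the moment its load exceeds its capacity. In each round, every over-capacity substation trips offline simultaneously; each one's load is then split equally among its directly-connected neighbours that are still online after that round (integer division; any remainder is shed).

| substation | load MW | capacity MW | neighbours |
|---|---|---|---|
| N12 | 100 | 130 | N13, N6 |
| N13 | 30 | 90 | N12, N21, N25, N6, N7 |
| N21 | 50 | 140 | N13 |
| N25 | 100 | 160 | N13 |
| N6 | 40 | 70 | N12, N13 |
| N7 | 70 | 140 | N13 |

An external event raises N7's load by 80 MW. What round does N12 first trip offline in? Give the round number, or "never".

Round 1 — N7 at 150 > 140. N7 trips offline.
  N7 sheds 150 MW to N13: 150 each.
    N13: 30+150 = 180 > 90
Round 2 — N13 trips offline.
  N13 sheds 180 MW to N12, N21, N25, N6: 45 each.
    N12: 100+45 = 145 > 130
    N21: 50+45 = 95 ≤ 140
    N25: 100+45 = 145 ≤ 160
    N6: 40+45 = 85 > 70
Round 3 — N12, N6 trip offline.
  N12 sheds 145 MW: no online neighbours, lost.
  N6 sheds 85 MW: no online neighbours, lost.
No further trips.

3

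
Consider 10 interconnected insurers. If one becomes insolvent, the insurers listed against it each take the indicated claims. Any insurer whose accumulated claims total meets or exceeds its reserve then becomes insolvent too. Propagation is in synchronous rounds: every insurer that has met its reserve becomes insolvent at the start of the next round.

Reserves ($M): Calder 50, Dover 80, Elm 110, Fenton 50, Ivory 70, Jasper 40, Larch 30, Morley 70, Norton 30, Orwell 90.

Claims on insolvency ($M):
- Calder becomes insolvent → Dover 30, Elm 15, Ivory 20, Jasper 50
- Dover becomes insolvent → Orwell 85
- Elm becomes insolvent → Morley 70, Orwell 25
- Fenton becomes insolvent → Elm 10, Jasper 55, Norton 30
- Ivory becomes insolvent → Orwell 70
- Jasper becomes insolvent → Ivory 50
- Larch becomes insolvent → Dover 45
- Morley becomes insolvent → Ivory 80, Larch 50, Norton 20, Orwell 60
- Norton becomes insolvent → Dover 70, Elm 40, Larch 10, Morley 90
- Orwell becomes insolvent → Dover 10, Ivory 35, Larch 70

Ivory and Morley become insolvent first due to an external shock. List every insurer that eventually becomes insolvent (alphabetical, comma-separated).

Ivory, Larch, Morley, Orwell

Round 1 — Ivory, Morley become insolvent (initial).
  Larch: +50 → 50 ≥ 30
  Norton: +20 → 20 < 30
  Orwell: +70+60 → 130 ≥ 90
Round 2 — Larch, Orwell become insolvent.
  Dover: +45+10 → 55 < 80
No further insolvencies.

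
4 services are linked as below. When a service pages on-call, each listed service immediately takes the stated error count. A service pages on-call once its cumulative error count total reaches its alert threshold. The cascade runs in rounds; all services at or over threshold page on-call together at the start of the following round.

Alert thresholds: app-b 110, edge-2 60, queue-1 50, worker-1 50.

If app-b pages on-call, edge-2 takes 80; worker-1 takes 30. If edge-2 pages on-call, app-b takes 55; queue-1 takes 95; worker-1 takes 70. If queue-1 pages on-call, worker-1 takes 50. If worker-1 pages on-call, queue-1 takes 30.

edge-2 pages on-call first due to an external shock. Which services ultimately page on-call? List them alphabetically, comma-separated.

Round 1 — edge-2 pages on-call (initial).
  app-b: +55 → 55 < 110
  queue-1: +95 → 95 ≥ 50
  worker-1: +70 → 70 ≥ 50
Round 2 — queue-1, worker-1 page on-call.
No further pages.

edge-2, queue-1, worker-1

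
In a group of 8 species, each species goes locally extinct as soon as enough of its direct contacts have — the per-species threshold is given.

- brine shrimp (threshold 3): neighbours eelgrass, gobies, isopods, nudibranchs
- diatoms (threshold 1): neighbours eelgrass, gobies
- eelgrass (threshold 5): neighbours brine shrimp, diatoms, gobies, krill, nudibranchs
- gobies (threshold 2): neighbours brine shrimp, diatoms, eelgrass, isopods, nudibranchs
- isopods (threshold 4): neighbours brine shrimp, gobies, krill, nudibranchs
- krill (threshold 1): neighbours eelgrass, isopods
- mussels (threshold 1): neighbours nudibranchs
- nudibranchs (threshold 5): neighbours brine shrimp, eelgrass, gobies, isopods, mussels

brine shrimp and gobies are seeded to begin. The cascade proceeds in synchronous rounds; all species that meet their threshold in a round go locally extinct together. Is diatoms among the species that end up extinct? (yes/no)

Round 1 — brine shrimp, gobies go locally extinct (initial).
Round 2 — checking thresholds:
  diatoms: 1 of 2 neighbours ≥ 1, goes locally extinct.
  eelgrass: 2 of 5 neighbours < 5, not yet.
  isopods: 2 of 4 neighbours < 4, not yet.
  nudibranchs: 2 of 5 neighbours < 5, not yet.
Round 3 — no new extinctions; cascade stops.

yes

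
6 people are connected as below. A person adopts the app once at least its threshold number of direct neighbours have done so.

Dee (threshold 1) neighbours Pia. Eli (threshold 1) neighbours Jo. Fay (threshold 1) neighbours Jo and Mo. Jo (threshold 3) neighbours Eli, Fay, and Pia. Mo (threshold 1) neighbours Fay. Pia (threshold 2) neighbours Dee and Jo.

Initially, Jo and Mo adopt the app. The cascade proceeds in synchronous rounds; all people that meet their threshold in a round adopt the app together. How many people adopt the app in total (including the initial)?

Round 1 — Jo, Mo adopt the app (initial).
Round 2 — checking thresholds:
  Eli: 1 of 1 neighbours ≥ 1, adopts the app.
  Fay: 2 of 2 neighbours ≥ 1, adopts the app.
  Pia: 1 of 2 neighbours < 2, not yet.
Round 3 — no new adoptions; cascade stops.

4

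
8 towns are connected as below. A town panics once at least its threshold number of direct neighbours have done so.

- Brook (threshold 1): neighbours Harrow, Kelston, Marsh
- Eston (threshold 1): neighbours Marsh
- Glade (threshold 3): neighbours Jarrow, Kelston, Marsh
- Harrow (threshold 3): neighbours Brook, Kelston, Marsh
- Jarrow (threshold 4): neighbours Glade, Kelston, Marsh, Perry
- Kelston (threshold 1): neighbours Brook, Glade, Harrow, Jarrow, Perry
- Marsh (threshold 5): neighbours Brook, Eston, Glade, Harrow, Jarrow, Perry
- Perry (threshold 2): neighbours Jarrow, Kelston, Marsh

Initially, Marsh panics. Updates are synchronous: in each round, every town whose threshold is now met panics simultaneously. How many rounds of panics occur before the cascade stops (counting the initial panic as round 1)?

Round 1 — Marsh panics (initial).
Round 2 — checking thresholds:
  Brook: 1 of 3 neighbours ≥ 1, panics.
  Eston: 1 of 1 neighbours ≥ 1, panics.
  Glade: 1 of 3 neighbours < 3, below threshold.
  Harrow: 1 of 3 neighbours < 3, below threshold.
  Jarrow: 1 of 4 neighbours < 4, below threshold.
  Perry: 1 of 3 neighbours < 2, below threshold.
Round 3 — checking thresholds:
  Glade: 1 of 3 neighbours < 3, below threshold.
  Harrow: 2 of 3 neighbours < 3, below threshold.
  Jarrow: 1 of 4 neighbours < 4, below threshold.
  Kelston: 1 of 5 neighbours ≥ 1, panics.
  Perry: 1 of 3 neighbours < 2, below threshold.
Round 4 — checking thresholds:
  Glade: 2 of 3 neighbours < 3, below threshold.
  Harrow: 3 of 3 neighbours ≥ 3, panics.
  Jarrow: 2 of 4 neighbours < 4, below threshold.
  Perry: 2 of 3 neighbours ≥ 2, panics.
Round 5 — no new panics; cascade stops.

4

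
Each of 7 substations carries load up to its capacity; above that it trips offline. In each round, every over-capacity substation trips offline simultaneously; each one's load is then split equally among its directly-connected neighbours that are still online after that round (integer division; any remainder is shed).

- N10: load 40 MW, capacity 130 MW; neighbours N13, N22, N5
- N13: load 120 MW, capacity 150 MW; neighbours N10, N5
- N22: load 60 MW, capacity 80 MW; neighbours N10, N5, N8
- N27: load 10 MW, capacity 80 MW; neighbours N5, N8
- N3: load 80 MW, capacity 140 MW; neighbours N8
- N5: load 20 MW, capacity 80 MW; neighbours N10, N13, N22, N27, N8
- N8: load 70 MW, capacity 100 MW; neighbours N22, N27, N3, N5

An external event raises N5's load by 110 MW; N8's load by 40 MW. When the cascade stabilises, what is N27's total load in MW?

Round 1 — N5 at 130 > 80; N8 at 110 > 100. N5, N8 trip offline.
  N5 sheds 130 MW to N10, N13, N22, N27: 32 each (2 lost).
    N10: 40+32 = 72 ≤ 130
    N13: 120+32 = 152 > 150
    N22: 60+32 = 92 > 80
    N27: 10+32 = 42 ≤ 80
  N8 sheds 110 MW to N22, N27, N3: 36 each (2 lost).
    N22: 92+36 = 128 > 80
    N27: 42+36 = 78 ≤ 80
    N3: 80+36 = 116 ≤ 140
Round 2 — N13, N22 trip offline.
  N13 sheds 152 MW to N10: 152 each.
    N10: 72+152 = 224 > 130
  N22 sheds 128 MW to N10: 128 each.
    N10: 224+128 = 352 > 130
Round 3 — N10 trips offline.
  N10 sheds 352 MW: no online neighbours, lost.
No further trips.

78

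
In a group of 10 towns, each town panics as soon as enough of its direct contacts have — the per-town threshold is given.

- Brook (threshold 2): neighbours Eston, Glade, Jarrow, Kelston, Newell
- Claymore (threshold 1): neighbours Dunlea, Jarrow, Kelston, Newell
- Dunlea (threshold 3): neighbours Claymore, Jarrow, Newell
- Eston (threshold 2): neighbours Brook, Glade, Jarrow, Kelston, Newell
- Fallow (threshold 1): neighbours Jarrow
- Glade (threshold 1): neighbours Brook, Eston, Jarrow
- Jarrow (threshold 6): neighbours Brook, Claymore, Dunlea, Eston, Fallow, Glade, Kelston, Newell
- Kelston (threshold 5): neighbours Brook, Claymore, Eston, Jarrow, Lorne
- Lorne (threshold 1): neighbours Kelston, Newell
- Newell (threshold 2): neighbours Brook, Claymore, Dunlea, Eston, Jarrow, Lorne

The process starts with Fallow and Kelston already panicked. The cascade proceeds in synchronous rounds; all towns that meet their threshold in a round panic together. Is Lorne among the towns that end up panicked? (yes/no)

Round 1 — Fallow, Kelston panic (initial).
Round 2 — checking thresholds:
  Brook: 1 of 5 neighbours < 2, holds.
  Claymore: 1 of 4 neighbours ≥ 1, panics.
  Eston: 1 of 5 neighbours < 2, holds.
  Jarrow: 2 of 8 neighbours < 6, holds.
  Lorne: 1 of 2 neighbours ≥ 1, panics.
Round 3 — checking thresholds:
  Brook: 1 of 5 neighbours < 2, holds.
  Dunlea: 1 of 3 neighbours < 3, holds.
  Eston: 1 of 5 neighbours < 2, holds.
  Jarrow: 3 of 8 neighbours < 6, holds.
  Newell: 2 of 6 neighbours ≥ 2, panics.
Round 4 — checking thresholds:
  Brook: 2 of 5 neighbours ≥ 2, panics.
  Dunlea: 2 of 3 neighbours < 3, holds.
  Eston: 2 of 5 neighbours ≥ 2, panics.
  Jarrow: 4 of 8 neighbours < 6, holds.
Round 5 — checking thresholds:
  Dunlea: 2 of 3 neighbours < 3, holds.
  Glade: 2 of 3 neighbours ≥ 1, panics.
  Jarrow: 6 of 8 neighbours ≥ 6, panics.
Round 6 — checking thresholds:
  Dunlea: 3 of 3 neighbours ≥ 3, panics.
Round 7 — no new panics; cascade stops.

yes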